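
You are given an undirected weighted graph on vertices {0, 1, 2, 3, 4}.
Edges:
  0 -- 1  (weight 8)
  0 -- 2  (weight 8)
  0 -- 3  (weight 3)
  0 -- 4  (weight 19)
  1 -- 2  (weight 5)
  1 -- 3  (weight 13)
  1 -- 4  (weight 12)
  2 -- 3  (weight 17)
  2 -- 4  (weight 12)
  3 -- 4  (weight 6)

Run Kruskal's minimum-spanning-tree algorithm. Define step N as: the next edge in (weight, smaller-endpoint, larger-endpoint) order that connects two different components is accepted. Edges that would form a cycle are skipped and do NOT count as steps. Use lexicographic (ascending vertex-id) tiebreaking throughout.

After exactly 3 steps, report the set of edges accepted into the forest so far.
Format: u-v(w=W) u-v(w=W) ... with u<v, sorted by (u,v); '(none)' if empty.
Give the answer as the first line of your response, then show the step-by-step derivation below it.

0-3(w=3) 1-2(w=5) 3-4(w=6)

step 1: add edge 0-3 (w=3); MST = {0-3(w=3)}
step 2: add edge 1-2 (w=5); MST = {0-3(w=3) 1-2(w=5)}
step 3: add edge 3-4 (w=6); MST = {0-3(w=3) 1-2(w=5) 3-4(w=6)}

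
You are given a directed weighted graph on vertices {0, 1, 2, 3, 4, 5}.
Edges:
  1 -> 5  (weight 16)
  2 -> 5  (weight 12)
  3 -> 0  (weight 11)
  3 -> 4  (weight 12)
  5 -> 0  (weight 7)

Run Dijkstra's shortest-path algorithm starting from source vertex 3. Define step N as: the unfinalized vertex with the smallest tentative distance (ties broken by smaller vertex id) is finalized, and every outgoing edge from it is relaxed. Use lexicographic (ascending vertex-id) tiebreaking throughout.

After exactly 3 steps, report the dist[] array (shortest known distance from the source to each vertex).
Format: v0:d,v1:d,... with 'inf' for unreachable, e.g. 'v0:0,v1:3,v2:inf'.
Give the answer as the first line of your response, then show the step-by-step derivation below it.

v0:11,v1:inf,v2:inf,v3:0,v4:12,v5:inf

step 1: dist = v0:11,v1:inf,v2:inf,v3:0,v4:12,v5:inf
step 2: dist = v0:11,v1:inf,v2:inf,v3:0,v4:12,v5:inf
step 3: dist = v0:11,v1:inf,v2:inf,v3:0,v4:12,v5:inf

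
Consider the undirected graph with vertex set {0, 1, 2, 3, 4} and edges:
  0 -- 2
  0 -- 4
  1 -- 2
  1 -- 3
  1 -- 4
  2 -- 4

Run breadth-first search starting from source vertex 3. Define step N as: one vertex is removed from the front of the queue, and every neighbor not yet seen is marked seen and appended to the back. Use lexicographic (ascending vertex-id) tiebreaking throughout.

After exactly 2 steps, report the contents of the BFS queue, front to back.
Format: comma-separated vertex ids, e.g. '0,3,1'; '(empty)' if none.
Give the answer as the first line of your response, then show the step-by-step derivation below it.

2,4

step 1: dequeue 3; queue=[1]; order=3
step 2: dequeue 1; queue=[2,4]; order=3,1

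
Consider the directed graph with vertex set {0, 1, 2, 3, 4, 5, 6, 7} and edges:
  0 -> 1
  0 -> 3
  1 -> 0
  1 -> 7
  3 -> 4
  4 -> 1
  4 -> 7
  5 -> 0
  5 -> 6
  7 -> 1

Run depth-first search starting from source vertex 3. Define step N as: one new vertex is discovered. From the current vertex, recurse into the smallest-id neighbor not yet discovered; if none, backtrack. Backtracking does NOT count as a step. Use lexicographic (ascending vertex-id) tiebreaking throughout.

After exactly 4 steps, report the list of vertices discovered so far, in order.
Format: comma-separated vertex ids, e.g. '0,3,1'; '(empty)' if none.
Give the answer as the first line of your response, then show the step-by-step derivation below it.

3,4,1,0

step 1: discover 3; path=3; order=3
step 2: discover 4; path=3>4; order=3,4
step 3: discover 1; path=3>4>1; order=3,4,1
step 4: discover 0; path=3>4>1>0; order=3,4,1,0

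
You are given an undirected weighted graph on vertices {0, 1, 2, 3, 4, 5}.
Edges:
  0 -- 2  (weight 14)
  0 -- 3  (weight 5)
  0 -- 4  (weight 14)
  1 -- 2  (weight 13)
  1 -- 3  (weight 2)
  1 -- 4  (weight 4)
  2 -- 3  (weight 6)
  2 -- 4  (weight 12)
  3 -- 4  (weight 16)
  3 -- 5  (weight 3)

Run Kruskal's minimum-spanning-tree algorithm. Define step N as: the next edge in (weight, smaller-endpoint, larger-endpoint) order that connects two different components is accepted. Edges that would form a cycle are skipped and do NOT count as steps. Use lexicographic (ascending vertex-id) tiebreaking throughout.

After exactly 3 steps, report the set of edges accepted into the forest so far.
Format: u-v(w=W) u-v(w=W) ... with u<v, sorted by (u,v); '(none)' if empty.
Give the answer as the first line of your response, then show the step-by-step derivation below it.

1-3(w=2) 1-4(w=4) 3-5(w=3)

step 1: add edge 1-3 (w=2); MST = {1-3(w=2)}
step 2: add edge 3-5 (w=3); MST = {1-3(w=2) 3-5(w=3)}
step 3: add edge 1-4 (w=4); MST = {1-3(w=2) 1-4(w=4) 3-5(w=3)}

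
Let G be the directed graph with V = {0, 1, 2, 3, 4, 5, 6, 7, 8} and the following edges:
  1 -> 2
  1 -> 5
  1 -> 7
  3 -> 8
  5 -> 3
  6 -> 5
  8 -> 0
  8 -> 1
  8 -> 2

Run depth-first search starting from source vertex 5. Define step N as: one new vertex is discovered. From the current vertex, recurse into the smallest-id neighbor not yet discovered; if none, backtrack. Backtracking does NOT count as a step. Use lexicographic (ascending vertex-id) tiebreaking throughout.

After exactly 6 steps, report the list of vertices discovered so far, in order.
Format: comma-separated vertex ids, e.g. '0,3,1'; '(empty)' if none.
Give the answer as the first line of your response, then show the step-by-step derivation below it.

5,3,8,0,1,2

step 1: discover 5; path=5; order=5
step 2: discover 3; path=5>3; order=5,3
step 3: discover 8; path=5>3>8; order=5,3,8
step 4: discover 0; path=5>3>8>0; order=5,3,8,0
step 5: discover 1; path=5>3>8>1; order=5,3,8,0,1
step 6: discover 2; path=5>3>8>1>2; order=5,3,8,0,1,2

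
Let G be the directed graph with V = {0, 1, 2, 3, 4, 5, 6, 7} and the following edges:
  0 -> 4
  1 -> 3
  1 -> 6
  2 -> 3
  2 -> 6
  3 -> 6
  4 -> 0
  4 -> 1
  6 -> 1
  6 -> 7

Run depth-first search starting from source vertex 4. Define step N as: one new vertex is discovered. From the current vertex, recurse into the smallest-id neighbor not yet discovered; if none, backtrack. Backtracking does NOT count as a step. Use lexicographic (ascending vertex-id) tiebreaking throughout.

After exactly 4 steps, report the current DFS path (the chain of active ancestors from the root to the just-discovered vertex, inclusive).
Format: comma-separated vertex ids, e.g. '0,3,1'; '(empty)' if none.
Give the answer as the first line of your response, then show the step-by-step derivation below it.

4,1,3

step 1: discover 4; path=4; order=4
step 2: discover 0; path=4>0; order=4,0
step 3: discover 1; path=4>1; order=4,0,1
step 4: discover 3; path=4>1>3; order=4,0,1,3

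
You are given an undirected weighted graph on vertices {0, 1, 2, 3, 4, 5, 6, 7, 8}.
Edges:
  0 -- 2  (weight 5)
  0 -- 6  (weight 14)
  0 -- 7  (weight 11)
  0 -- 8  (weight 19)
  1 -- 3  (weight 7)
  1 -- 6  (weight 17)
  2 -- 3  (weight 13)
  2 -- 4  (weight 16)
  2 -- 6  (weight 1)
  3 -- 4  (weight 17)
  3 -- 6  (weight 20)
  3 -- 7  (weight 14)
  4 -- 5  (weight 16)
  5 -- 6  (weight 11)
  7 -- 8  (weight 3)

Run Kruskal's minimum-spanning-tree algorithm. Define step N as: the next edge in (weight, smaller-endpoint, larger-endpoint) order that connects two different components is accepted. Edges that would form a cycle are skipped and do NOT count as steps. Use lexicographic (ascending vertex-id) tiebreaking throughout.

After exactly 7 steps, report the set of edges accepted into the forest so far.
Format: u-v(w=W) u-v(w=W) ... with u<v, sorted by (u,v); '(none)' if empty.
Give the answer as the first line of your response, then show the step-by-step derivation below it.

0-2(w=5) 0-7(w=11) 1-3(w=7) 2-3(w=13) 2-6(w=1) 5-6(w=11) 7-8(w=3)

step 1: add edge 2-6 (w=1); MST = {2-6(w=1)}
step 2: add edge 7-8 (w=3); MST = {2-6(w=1) 7-8(w=3)}
step 3: add edge 0-2 (w=5); MST = {0-2(w=5) 2-6(w=1) 7-8(w=3)}
step 4: add edge 1-3 (w=7); MST = {0-2(w=5) 1-3(w=7) 2-6(w=1) 7-8(w=3)}
step 5: add edge 0-7 (w=11); MST = {0-2(w=5) 0-7(w=11) 1-3(w=7) 2-6(w=1) 7-8(w=3)}
step 6: add edge 5-6 (w=11); MST = {0-2(w=5) 0-7(w=11) 1-3(w=7) 2-6(w=1) 5-6(w=11) 7-8(w=3)}
step 7: add edge 2-3 (w=13); MST = {0-2(w=5) 0-7(w=11) 1-3(w=7) 2-3(w=13) 2-6(w=1) 5-6(w=11) 7-8(w=3)}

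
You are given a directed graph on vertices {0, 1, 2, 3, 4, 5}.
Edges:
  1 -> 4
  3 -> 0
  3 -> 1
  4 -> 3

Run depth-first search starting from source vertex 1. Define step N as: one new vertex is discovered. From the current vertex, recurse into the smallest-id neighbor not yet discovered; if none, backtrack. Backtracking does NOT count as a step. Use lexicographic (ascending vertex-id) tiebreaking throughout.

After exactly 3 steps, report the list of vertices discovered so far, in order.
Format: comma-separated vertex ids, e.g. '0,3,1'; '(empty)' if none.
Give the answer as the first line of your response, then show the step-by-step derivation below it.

1,4,3

step 1: discover 1; path=1; order=1
step 2: discover 4; path=1>4; order=1,4
step 3: discover 3; path=1>4>3; order=1,4,3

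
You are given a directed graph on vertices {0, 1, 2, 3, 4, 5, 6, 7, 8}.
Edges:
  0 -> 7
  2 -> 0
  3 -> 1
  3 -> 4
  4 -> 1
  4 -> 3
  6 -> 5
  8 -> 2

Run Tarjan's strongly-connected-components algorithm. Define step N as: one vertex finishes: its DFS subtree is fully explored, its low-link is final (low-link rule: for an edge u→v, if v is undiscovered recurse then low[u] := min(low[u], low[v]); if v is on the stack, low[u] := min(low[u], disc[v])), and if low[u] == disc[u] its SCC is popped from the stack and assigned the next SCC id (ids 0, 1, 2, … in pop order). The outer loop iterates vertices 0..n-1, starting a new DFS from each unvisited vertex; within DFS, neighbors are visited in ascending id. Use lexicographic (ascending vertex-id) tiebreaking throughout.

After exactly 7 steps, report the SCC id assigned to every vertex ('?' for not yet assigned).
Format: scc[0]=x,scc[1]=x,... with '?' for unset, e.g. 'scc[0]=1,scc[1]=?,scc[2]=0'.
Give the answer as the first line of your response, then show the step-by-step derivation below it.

scc[0]=1,scc[1]=2,scc[2]=3,scc[3]=4,scc[4]=4,scc[5]=5,scc[6]=?,scc[7]=0,scc[8]=?

step 1: low=(low[0]=0,low[1]=?,low[2]=?,low[3]=?,low[4]=?,low[5]=?,low[6]=?,low[7]=1,low[8]=?); scc=(scc[0]=?,scc[1]=?,scc[2]=?,scc[3]=?,scc[4]=?,scc[5]=?,scc[6]=?,scc[7]=0,scc[8]=?)
step 2: low=(low[0]=0,low[1]=?,low[2]=?,low[3]=?,low[4]=?,low[5]=?,low[6]=?,low[7]=1,low[8]=?); scc=(scc[0]=1,scc[1]=?,scc[2]=?,scc[3]=?,scc[4]=?,scc[5]=?,scc[6]=?,scc[7]=0,scc[8]=?)
step 3: low=(low[0]=0,low[1]=2,low[2]=?,low[3]=?,low[4]=?,low[5]=?,low[6]=?,low[7]=1,low[8]=?); scc=(scc[0]=1,scc[1]=2,scc[2]=?,scc[3]=?,scc[4]=?,scc[5]=?,scc[6]=?,scc[7]=0,scc[8]=?)
step 4: low=(low[0]=0,low[1]=2,low[2]=3,low[3]=?,low[4]=?,low[5]=?,low[6]=?,low[7]=1,low[8]=?); scc=(scc[0]=1,scc[1]=2,scc[2]=3,scc[3]=?,scc[4]=?,scc[5]=?,scc[6]=?,scc[7]=0,scc[8]=?)
step 5: low=(low[0]=0,low[1]=2,low[2]=3,low[3]=4,low[4]=4,low[5]=?,low[6]=?,low[7]=1,low[8]=?); scc=(scc[0]=1,scc[1]=2,scc[2]=3,scc[3]=?,scc[4]=?,scc[5]=?,scc[6]=?,scc[7]=0,scc[8]=?)
step 6: low=(low[0]=0,low[1]=2,low[2]=3,low[3]=4,low[4]=4,low[5]=?,low[6]=?,low[7]=1,low[8]=?); scc=(scc[0]=1,scc[1]=2,scc[2]=3,scc[3]=4,scc[4]=4,scc[5]=?,scc[6]=?,scc[7]=0,scc[8]=?)
step 7: low=(low[0]=0,low[1]=2,low[2]=3,low[3]=4,low[4]=4,low[5]=6,low[6]=?,low[7]=1,low[8]=?); scc=(scc[0]=1,scc[1]=2,scc[2]=3,scc[3]=4,scc[4]=4,scc[5]=5,scc[6]=?,scc[7]=0,scc[8]=?)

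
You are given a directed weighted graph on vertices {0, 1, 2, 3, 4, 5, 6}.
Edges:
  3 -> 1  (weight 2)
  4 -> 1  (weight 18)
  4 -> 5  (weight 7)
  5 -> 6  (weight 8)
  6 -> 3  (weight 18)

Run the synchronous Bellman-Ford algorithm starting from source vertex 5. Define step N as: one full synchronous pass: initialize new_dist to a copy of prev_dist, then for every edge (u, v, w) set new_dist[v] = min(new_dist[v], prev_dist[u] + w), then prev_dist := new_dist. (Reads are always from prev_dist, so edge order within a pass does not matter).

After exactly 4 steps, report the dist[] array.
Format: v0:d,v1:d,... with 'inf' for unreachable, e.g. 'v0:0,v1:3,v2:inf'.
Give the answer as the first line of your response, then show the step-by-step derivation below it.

v0:inf,v1:28,v2:inf,v3:26,v4:inf,v5:0,v6:8

step 1: dist = v0:inf,v1:inf,v2:inf,v3:inf,v4:inf,v5:0,v6:8
step 2: dist = v0:inf,v1:inf,v2:inf,v3:26,v4:inf,v5:0,v6:8
step 3: dist = v0:inf,v1:28,v2:inf,v3:26,v4:inf,v5:0,v6:8
step 4: dist = v0:inf,v1:28,v2:inf,v3:26,v4:inf,v5:0,v6:8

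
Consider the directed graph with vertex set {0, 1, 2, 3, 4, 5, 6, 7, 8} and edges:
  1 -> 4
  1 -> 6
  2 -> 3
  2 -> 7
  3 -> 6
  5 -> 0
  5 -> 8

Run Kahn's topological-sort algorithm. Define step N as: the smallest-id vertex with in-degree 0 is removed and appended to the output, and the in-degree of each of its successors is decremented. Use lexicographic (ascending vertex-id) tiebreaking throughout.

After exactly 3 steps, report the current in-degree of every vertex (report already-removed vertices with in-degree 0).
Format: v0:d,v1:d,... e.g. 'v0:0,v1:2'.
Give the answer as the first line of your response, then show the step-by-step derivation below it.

v0:1,v1:0,v2:0,v3:0,v4:0,v5:0,v6:0,v7:0,v8:1

step 1: output 1; order=[1]; indeg=(1,0,0,1,0,0,1,1,1)
step 2: output 2; order=[1,2]; indeg=(1,0,0,0,0,0,1,0,1)
step 3: output 3; order=[1,2,3]; indeg=(1,0,0,0,0,0,0,0,1)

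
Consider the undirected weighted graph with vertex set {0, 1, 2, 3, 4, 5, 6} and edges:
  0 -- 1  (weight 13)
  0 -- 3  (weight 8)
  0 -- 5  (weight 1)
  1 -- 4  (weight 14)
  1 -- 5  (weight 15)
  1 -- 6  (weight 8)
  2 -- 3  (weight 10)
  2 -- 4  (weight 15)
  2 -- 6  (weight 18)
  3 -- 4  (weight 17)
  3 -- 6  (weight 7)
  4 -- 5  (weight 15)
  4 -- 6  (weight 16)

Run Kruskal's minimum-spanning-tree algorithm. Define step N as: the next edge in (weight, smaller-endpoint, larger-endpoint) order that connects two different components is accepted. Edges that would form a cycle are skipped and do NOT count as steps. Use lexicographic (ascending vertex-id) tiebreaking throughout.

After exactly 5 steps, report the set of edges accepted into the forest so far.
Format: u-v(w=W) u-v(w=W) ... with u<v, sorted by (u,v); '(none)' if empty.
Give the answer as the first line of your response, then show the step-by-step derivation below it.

0-3(w=8) 0-5(w=1) 1-6(w=8) 2-3(w=10) 3-6(w=7)

step 1: add edge 0-5 (w=1); MST = {0-5(w=1)}
step 2: add edge 3-6 (w=7); MST = {0-5(w=1) 3-6(w=7)}
step 3: add edge 0-3 (w=8); MST = {0-3(w=8) 0-5(w=1) 3-6(w=7)}
step 4: add edge 1-6 (w=8); MST = {0-3(w=8) 0-5(w=1) 1-6(w=8) 3-6(w=7)}
step 5: add edge 2-3 (w=10); MST = {0-3(w=8) 0-5(w=1) 1-6(w=8) 2-3(w=10) 3-6(w=7)}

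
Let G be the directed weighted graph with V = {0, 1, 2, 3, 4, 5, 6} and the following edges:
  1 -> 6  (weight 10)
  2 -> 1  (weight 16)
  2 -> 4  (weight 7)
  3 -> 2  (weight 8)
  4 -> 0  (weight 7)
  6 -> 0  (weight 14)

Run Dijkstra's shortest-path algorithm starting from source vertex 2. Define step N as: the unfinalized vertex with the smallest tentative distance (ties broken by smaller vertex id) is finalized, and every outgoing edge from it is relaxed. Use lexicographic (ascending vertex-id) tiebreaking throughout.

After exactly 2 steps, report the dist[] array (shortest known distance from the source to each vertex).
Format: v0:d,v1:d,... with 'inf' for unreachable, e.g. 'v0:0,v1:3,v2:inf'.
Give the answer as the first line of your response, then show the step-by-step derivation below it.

v0:14,v1:16,v2:0,v3:inf,v4:7,v5:inf,v6:inf

step 1: dist = v0:inf,v1:16,v2:0,v3:inf,v4:7,v5:inf,v6:inf
step 2: dist = v0:14,v1:16,v2:0,v3:inf,v4:7,v5:inf,v6:inf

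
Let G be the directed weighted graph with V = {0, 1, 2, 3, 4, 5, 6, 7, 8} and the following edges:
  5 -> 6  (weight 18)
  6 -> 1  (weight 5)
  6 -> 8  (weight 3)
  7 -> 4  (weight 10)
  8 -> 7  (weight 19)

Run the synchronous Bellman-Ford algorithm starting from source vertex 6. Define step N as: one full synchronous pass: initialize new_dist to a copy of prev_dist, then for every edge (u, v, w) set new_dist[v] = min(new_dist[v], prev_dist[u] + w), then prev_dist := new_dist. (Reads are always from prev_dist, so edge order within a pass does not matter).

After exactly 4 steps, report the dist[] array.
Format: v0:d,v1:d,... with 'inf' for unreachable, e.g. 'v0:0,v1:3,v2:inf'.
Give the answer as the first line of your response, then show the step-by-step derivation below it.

v0:inf,v1:5,v2:inf,v3:inf,v4:32,v5:inf,v6:0,v7:22,v8:3

step 1: dist = v0:inf,v1:5,v2:inf,v3:inf,v4:inf,v5:inf,v6:0,v7:inf,v8:3
step 2: dist = v0:inf,v1:5,v2:inf,v3:inf,v4:inf,v5:inf,v6:0,v7:22,v8:3
step 3: dist = v0:inf,v1:5,v2:inf,v3:inf,v4:32,v5:inf,v6:0,v7:22,v8:3
step 4: dist = v0:inf,v1:5,v2:inf,v3:inf,v4:32,v5:inf,v6:0,v7:22,v8:3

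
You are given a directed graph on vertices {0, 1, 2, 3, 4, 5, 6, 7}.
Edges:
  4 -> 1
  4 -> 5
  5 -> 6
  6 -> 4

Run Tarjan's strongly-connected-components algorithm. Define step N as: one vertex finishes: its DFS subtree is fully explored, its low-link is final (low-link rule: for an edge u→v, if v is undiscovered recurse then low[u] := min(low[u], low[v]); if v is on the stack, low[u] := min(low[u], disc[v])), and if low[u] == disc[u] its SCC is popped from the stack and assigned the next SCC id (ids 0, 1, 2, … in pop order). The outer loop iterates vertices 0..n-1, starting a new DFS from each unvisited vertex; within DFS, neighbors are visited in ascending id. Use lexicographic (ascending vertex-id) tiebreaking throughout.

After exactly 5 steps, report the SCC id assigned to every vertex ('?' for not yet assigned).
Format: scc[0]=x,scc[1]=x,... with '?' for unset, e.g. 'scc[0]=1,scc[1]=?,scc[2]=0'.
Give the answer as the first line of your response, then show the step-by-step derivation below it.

scc[0]=0,scc[1]=1,scc[2]=2,scc[3]=3,scc[4]=?,scc[5]=?,scc[6]=?,scc[7]=?

step 1: low=(low[0]=0,low[1]=?,low[2]=?,low[3]=?,low[4]=?,low[5]=?,low[6]=?,low[7]=?); scc=(scc[0]=0,scc[1]=?,scc[2]=?,scc[3]=?,scc[4]=?,scc[5]=?,scc[6]=?,scc[7]=?)
step 2: low=(low[0]=0,low[1]=1,low[2]=?,low[3]=?,low[4]=?,low[5]=?,low[6]=?,low[7]=?); scc=(scc[0]=0,scc[1]=1,scc[2]=?,scc[3]=?,scc[4]=?,scc[5]=?,scc[6]=?,scc[7]=?)
step 3: low=(low[0]=0,low[1]=1,low[2]=2,low[3]=?,low[4]=?,low[5]=?,low[6]=?,low[7]=?); scc=(scc[0]=0,scc[1]=1,scc[2]=2,scc[3]=?,scc[4]=?,scc[5]=?,scc[6]=?,scc[7]=?)
step 4: low=(low[0]=0,low[1]=1,low[2]=2,low[3]=3,low[4]=?,low[5]=?,low[6]=?,low[7]=?); scc=(scc[0]=0,scc[1]=1,scc[2]=2,scc[3]=3,scc[4]=?,scc[5]=?,scc[6]=?,scc[7]=?)
step 5: low=(low[0]=0,low[1]=1,low[2]=2,low[3]=3,low[4]=4,low[5]=5,low[6]=4,low[7]=?); scc=(scc[0]=0,scc[1]=1,scc[2]=2,scc[3]=3,scc[4]=?,scc[5]=?,scc[6]=?,scc[7]=?)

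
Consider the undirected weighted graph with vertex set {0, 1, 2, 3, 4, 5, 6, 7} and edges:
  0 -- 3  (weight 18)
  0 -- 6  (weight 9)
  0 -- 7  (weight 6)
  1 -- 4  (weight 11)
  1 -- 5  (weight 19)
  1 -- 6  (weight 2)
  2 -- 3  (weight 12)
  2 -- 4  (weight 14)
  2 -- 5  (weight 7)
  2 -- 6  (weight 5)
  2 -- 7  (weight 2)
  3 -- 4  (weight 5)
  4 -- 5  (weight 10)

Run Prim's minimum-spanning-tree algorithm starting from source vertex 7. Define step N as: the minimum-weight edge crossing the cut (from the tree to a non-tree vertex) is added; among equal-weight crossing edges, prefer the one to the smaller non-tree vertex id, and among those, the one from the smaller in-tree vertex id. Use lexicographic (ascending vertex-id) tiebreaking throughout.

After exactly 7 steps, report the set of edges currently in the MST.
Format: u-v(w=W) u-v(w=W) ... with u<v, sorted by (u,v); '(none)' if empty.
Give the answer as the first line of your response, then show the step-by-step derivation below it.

0-7(w=6) 1-6(w=2) 2-5(w=7) 2-6(w=5) 2-7(w=2) 3-4(w=5) 4-5(w=10)

step 1: add edge 2-7 (w=2); MST = {2-7(w=2)}
step 2: add edge 2-6 (w=5); MST = {2-6(w=5) 2-7(w=2)}
step 3: add edge 1-6 (w=2); MST = {1-6(w=2) 2-6(w=5) 2-7(w=2)}
step 4: add edge 0-7 (w=6); MST = {0-7(w=6) 1-6(w=2) 2-6(w=5) 2-7(w=2)}
step 5: add edge 2-5 (w=7); MST = {0-7(w=6) 1-6(w=2) 2-5(w=7) 2-6(w=5) 2-7(w=2)}
step 6: add edge 4-5 (w=10); MST = {0-7(w=6) 1-6(w=2) 2-5(w=7) 2-6(w=5) 2-7(w=2) 4-5(w=10)}
step 7: add edge 3-4 (w=5); MST = {0-7(w=6) 1-6(w=2) 2-5(w=7) 2-6(w=5) 2-7(w=2) 3-4(w=5) 4-5(w=10)}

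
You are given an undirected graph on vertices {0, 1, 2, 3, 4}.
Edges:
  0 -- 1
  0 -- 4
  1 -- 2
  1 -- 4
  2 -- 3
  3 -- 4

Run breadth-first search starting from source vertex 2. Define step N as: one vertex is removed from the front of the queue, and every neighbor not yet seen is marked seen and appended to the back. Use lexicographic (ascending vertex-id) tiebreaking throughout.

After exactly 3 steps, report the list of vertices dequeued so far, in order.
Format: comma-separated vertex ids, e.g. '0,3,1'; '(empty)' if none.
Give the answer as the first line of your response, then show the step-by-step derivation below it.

2,1,3

step 1: dequeue 2; queue=[1,3]; order=2
step 2: dequeue 1; queue=[3,0,4]; order=2,1
step 3: dequeue 3; queue=[0,4]; order=2,1,3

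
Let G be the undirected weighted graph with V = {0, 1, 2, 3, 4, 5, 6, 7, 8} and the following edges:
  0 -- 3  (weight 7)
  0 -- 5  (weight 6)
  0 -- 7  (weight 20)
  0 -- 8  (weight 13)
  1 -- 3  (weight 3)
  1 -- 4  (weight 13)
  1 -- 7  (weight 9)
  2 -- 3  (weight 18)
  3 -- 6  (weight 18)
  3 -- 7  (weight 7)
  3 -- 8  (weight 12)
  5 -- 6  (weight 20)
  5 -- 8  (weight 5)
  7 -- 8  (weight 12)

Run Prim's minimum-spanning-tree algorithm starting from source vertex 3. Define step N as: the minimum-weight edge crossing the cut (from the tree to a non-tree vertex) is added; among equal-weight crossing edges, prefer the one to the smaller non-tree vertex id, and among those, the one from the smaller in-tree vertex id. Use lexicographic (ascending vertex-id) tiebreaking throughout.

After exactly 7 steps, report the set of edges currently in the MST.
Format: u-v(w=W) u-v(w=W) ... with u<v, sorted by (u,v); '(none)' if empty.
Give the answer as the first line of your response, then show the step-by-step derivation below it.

0-3(w=7) 0-5(w=6) 1-3(w=3) 1-4(w=13) 2-3(w=18) 3-7(w=7) 5-8(w=5)

step 1: add edge 1-3 (w=3); MST = {1-3(w=3)}
step 2: add edge 0-3 (w=7); MST = {0-3(w=7) 1-3(w=3)}
step 3: add edge 0-5 (w=6); MST = {0-3(w=7) 0-5(w=6) 1-3(w=3)}
step 4: add edge 5-8 (w=5); MST = {0-3(w=7) 0-5(w=6) 1-3(w=3) 5-8(w=5)}
step 5: add edge 3-7 (w=7); MST = {0-3(w=7) 0-5(w=6) 1-3(w=3) 3-7(w=7) 5-8(w=5)}
step 6: add edge 1-4 (w=13); MST = {0-3(w=7) 0-5(w=6) 1-3(w=3) 1-4(w=13) 3-7(w=7) 5-8(w=5)}
step 7: add edge 2-3 (w=18); MST = {0-3(w=7) 0-5(w=6) 1-3(w=3) 1-4(w=13) 2-3(w=18) 3-7(w=7) 5-8(w=5)}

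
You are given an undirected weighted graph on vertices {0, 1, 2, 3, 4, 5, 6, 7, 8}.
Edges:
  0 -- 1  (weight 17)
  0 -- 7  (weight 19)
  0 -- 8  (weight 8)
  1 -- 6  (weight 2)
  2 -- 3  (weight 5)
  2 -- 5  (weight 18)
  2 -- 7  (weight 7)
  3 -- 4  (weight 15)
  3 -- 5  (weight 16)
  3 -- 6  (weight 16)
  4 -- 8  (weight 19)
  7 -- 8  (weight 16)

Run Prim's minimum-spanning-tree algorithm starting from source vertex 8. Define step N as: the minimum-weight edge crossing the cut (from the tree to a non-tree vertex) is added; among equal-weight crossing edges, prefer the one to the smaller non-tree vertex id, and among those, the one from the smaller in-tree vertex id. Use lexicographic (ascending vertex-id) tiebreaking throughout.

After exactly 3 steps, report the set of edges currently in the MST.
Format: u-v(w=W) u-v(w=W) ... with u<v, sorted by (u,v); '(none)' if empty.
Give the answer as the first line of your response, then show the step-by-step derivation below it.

0-8(w=8) 2-7(w=7) 7-8(w=16)

step 1: add edge 0-8 (w=8); MST = {0-8(w=8)}
step 2: add edge 7-8 (w=16); MST = {0-8(w=8) 7-8(w=16)}
step 3: add edge 2-7 (w=7); MST = {0-8(w=8) 2-7(w=7) 7-8(w=16)}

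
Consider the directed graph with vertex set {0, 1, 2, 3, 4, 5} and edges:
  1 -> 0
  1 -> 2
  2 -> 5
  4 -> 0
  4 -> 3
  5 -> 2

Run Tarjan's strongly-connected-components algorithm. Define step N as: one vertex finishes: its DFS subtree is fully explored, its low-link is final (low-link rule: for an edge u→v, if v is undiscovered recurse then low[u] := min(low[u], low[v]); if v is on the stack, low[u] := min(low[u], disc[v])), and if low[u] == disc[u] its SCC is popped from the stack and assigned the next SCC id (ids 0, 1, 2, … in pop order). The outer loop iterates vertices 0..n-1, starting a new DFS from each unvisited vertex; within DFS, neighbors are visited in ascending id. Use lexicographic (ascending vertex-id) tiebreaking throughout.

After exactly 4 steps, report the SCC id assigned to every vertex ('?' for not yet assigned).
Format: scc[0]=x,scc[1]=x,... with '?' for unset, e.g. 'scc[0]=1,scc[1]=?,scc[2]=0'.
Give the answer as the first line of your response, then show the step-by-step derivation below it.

scc[0]=0,scc[1]=2,scc[2]=1,scc[3]=?,scc[4]=?,scc[5]=1

step 1: low=(low[0]=0,low[1]=?,low[2]=?,low[3]=?,low[4]=?,low[5]=?); scc=(scc[0]=0,scc[1]=?,scc[2]=?,scc[3]=?,scc[4]=?,scc[5]=?)
step 2: low=(low[0]=0,low[1]=1,low[2]=2,low[3]=?,low[4]=?,low[5]=2); scc=(scc[0]=0,scc[1]=?,scc[2]=?,scc[3]=?,scc[4]=?,scc[5]=?)
step 3: low=(low[0]=0,low[1]=1,low[2]=2,low[3]=?,low[4]=?,low[5]=2); scc=(scc[0]=0,scc[1]=?,scc[2]=1,scc[3]=?,scc[4]=?,scc[5]=1)
step 4: low=(low[0]=0,low[1]=1,low[2]=2,low[3]=?,low[4]=?,low[5]=2); scc=(scc[0]=0,scc[1]=2,scc[2]=1,scc[3]=?,scc[4]=?,scc[5]=1)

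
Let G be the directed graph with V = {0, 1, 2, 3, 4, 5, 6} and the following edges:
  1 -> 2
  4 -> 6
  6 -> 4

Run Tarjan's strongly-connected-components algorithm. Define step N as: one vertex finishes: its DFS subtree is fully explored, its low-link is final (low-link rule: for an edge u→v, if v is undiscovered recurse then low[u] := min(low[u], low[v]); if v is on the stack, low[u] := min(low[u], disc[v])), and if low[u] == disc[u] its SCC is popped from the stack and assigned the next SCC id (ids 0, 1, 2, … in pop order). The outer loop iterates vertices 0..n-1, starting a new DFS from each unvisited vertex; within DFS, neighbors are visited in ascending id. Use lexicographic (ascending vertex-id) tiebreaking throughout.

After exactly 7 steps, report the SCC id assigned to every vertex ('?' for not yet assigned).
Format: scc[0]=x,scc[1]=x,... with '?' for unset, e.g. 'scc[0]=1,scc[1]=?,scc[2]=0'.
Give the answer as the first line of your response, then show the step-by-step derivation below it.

scc[0]=0,scc[1]=2,scc[2]=1,scc[3]=3,scc[4]=4,scc[5]=5,scc[6]=4

step 1: low=(low[0]=0,low[1]=?,low[2]=?,low[3]=?,low[4]=?,low[5]=?,low[6]=?); scc=(scc[0]=0,scc[1]=?,scc[2]=?,scc[3]=?,scc[4]=?,scc[5]=?,scc[6]=?)
step 2: low=(low[0]=0,low[1]=1,low[2]=2,low[3]=?,low[4]=?,low[5]=?,low[6]=?); scc=(scc[0]=0,scc[1]=?,scc[2]=1,scc[3]=?,scc[4]=?,scc[5]=?,scc[6]=?)
step 3: low=(low[0]=0,low[1]=1,low[2]=2,low[3]=?,low[4]=?,low[5]=?,low[6]=?); scc=(scc[0]=0,scc[1]=2,scc[2]=1,scc[3]=?,scc[4]=?,scc[5]=?,scc[6]=?)
step 4: low=(low[0]=0,low[1]=1,low[2]=2,low[3]=3,low[4]=?,low[5]=?,low[6]=?); scc=(scc[0]=0,scc[1]=2,scc[2]=1,scc[3]=3,scc[4]=?,scc[5]=?,scc[6]=?)
step 5: low=(low[0]=0,low[1]=1,low[2]=2,low[3]=3,low[4]=4,low[5]=?,low[6]=4); scc=(scc[0]=0,scc[1]=2,scc[2]=1,scc[3]=3,scc[4]=?,scc[5]=?,scc[6]=?)
step 6: low=(low[0]=0,low[1]=1,low[2]=2,low[3]=3,low[4]=4,low[5]=?,low[6]=4); scc=(scc[0]=0,scc[1]=2,scc[2]=1,scc[3]=3,scc[4]=4,scc[5]=?,scc[6]=4)
step 7: low=(low[0]=0,low[1]=1,low[2]=2,low[3]=3,low[4]=4,low[5]=6,low[6]=4); scc=(scc[0]=0,scc[1]=2,scc[2]=1,scc[3]=3,scc[4]=4,scc[5]=5,scc[6]=4)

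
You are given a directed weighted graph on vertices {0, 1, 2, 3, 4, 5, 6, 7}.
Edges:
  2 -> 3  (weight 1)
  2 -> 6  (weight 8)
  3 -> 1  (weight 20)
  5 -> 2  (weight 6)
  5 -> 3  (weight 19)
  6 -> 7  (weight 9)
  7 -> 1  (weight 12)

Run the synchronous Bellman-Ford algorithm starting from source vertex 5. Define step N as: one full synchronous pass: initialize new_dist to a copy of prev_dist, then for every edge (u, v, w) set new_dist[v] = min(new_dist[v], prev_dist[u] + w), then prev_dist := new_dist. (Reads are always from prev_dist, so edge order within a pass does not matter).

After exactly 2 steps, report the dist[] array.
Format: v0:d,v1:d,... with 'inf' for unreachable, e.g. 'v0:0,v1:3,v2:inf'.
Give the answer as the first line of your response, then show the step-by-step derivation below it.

v0:inf,v1:39,v2:6,v3:7,v4:inf,v5:0,v6:14,v7:inf

step 1: dist = v0:inf,v1:inf,v2:6,v3:19,v4:inf,v5:0,v6:inf,v7:inf
step 2: dist = v0:inf,v1:39,v2:6,v3:7,v4:inf,v5:0,v6:14,v7:inf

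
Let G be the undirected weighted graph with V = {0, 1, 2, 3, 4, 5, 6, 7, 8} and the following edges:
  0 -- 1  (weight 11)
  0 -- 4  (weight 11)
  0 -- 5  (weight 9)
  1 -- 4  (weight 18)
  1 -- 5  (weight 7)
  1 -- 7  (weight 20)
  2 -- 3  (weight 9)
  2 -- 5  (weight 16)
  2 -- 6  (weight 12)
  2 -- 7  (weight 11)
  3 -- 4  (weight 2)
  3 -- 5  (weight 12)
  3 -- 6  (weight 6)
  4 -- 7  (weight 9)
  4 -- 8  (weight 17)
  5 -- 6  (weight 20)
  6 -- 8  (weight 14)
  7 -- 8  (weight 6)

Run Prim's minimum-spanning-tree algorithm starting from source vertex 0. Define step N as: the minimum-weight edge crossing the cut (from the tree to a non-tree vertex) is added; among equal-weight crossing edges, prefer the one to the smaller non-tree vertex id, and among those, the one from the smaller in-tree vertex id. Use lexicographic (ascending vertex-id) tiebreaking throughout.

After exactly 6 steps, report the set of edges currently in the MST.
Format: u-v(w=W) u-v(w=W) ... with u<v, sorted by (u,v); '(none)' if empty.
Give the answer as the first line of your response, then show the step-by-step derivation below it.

0-4(w=11) 0-5(w=9) 1-5(w=7) 2-3(w=9) 3-4(w=2) 3-6(w=6)

step 1: add edge 0-5 (w=9); MST = {0-5(w=9)}
step 2: add edge 1-5 (w=7); MST = {0-5(w=9) 1-5(w=7)}
step 3: add edge 0-4 (w=11); MST = {0-4(w=11) 0-5(w=9) 1-5(w=7)}
step 4: add edge 3-4 (w=2); MST = {0-4(w=11) 0-5(w=9) 1-5(w=7) 3-4(w=2)}
step 5: add edge 3-6 (w=6); MST = {0-4(w=11) 0-5(w=9) 1-5(w=7) 3-4(w=2) 3-6(w=6)}
step 6: add edge 2-3 (w=9); MST = {0-4(w=11) 0-5(w=9) 1-5(w=7) 2-3(w=9) 3-4(w=2) 3-6(w=6)}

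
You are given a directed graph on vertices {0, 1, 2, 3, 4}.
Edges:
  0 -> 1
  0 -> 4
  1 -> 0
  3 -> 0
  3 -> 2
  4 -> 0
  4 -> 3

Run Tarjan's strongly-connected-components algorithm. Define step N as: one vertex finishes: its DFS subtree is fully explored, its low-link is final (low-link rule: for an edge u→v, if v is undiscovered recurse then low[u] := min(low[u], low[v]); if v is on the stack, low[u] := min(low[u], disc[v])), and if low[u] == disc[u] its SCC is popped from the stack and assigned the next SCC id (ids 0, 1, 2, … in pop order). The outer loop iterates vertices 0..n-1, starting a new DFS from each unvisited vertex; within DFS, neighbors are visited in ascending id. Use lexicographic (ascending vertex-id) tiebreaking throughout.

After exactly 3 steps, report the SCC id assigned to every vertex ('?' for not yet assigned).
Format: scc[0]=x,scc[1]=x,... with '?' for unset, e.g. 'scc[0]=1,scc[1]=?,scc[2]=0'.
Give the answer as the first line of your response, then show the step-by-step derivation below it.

scc[0]=?,scc[1]=?,scc[2]=0,scc[3]=?,scc[4]=?

step 1: low=(low[0]=0,low[1]=0,low[2]=?,low[3]=?,low[4]=?); scc=(scc[0]=?,scc[1]=?,scc[2]=?,scc[3]=?,scc[4]=?)
step 2: low=(low[0]=0,low[1]=0,low[2]=4,low[3]=0,low[4]=0); scc=(scc[0]=?,scc[1]=?,scc[2]=0,scc[3]=?,scc[4]=?)
step 3: low=(low[0]=0,low[1]=0,low[2]=4,low[3]=0,low[4]=0); scc=(scc[0]=?,scc[1]=?,scc[2]=0,scc[3]=?,scc[4]=?)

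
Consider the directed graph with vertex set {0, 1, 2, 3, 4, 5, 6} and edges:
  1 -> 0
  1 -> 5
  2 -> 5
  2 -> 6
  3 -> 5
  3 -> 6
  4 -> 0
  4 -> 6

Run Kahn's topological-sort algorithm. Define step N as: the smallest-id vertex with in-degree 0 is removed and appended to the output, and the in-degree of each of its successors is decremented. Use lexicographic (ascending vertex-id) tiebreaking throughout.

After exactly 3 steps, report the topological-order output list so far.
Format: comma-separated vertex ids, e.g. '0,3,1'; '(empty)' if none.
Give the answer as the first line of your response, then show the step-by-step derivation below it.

1,2,3

step 1: output 1; order=[1]; indeg=(1,0,0,0,0,2,3)
step 2: output 2; order=[1,2]; indeg=(1,0,0,0,0,1,2)
step 3: output 3; order=[1,2,3]; indeg=(1,0,0,0,0,0,1)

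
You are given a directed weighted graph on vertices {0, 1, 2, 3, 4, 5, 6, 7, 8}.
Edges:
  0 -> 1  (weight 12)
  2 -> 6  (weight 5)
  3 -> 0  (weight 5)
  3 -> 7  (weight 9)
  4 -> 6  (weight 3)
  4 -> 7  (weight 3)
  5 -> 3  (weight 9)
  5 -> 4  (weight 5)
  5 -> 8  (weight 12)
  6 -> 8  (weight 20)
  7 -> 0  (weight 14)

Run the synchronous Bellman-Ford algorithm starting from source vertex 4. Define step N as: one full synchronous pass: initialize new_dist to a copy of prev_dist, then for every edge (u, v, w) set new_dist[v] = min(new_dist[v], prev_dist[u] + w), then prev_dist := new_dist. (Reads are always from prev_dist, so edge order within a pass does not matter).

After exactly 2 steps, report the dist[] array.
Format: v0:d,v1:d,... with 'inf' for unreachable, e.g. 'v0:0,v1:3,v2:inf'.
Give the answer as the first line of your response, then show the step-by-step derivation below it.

v0:17,v1:inf,v2:inf,v3:inf,v4:0,v5:inf,v6:3,v7:3,v8:23

step 1: dist = v0:inf,v1:inf,v2:inf,v3:inf,v4:0,v5:inf,v6:3,v7:3,v8:inf
step 2: dist = v0:17,v1:inf,v2:inf,v3:inf,v4:0,v5:inf,v6:3,v7:3,v8:23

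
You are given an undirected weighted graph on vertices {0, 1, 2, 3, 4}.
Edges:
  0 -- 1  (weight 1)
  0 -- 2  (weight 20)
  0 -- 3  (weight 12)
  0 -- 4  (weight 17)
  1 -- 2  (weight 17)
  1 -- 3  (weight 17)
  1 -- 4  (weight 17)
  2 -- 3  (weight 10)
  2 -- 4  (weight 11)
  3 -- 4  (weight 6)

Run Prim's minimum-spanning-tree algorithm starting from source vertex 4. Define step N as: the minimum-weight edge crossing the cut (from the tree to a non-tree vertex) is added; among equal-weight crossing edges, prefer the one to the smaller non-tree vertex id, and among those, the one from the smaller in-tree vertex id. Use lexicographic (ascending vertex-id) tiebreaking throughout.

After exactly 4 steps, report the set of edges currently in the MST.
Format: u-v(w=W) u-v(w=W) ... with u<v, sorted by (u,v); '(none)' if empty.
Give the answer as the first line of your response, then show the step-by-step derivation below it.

0-1(w=1) 0-3(w=12) 2-3(w=10) 3-4(w=6)

step 1: add edge 3-4 (w=6); MST = {3-4(w=6)}
step 2: add edge 2-3 (w=10); MST = {2-3(w=10) 3-4(w=6)}
step 3: add edge 0-3 (w=12); MST = {0-3(w=12) 2-3(w=10) 3-4(w=6)}
step 4: add edge 0-1 (w=1); MST = {0-1(w=1) 0-3(w=12) 2-3(w=10) 3-4(w=6)}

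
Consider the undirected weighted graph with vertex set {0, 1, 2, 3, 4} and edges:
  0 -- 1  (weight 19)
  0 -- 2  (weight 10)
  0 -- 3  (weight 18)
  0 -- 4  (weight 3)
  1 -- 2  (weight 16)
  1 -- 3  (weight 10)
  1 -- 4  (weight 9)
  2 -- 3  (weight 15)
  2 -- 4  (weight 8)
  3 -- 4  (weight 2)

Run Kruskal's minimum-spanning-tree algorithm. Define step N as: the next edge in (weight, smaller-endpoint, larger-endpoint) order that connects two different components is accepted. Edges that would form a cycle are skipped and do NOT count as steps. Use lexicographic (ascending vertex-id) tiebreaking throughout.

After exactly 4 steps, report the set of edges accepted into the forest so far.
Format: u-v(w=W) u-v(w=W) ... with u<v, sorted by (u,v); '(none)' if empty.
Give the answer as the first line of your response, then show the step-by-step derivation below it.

0-4(w=3) 1-4(w=9) 2-4(w=8) 3-4(w=2)

step 1: add edge 3-4 (w=2); MST = {3-4(w=2)}
step 2: add edge 0-4 (w=3); MST = {0-4(w=3) 3-4(w=2)}
step 3: add edge 2-4 (w=8); MST = {0-4(w=3) 2-4(w=8) 3-4(w=2)}
step 4: add edge 1-4 (w=9); MST = {0-4(w=3) 1-4(w=9) 2-4(w=8) 3-4(w=2)}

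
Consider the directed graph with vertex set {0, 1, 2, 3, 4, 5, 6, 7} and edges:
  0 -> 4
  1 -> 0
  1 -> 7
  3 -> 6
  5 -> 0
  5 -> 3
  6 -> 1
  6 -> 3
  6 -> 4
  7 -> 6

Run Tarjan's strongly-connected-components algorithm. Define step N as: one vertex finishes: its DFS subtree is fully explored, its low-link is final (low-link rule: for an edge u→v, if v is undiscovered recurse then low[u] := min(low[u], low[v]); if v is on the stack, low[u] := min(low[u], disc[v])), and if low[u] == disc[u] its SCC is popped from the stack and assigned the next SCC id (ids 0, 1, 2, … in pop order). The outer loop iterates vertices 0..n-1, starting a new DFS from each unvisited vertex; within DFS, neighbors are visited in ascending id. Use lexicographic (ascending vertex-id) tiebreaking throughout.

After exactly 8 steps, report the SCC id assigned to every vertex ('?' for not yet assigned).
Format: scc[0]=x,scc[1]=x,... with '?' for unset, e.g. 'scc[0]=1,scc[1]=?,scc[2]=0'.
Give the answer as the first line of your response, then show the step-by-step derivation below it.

scc[0]=1,scc[1]=2,scc[2]=3,scc[3]=2,scc[4]=0,scc[5]=4,scc[6]=2,scc[7]=2

step 1: low=(low[0]=0,low[1]=?,low[2]=?,low[3]=?,low[4]=1,low[5]=?,low[6]=?,low[7]=?); scc=(scc[0]=?,scc[1]=?,scc[2]=?,scc[3]=?,scc[4]=0,scc[5]=?,scc[6]=?,scc[7]=?)
step 2: low=(low[0]=0,low[1]=?,low[2]=?,low[3]=?,low[4]=1,low[5]=?,low[6]=?,low[7]=?); scc=(scc[0]=1,scc[1]=?,scc[2]=?,scc[3]=?,scc[4]=0,scc[5]=?,scc[6]=?,scc[7]=?)
step 3: low=(low[0]=0,low[1]=2,low[2]=?,low[3]=4,low[4]=1,low[5]=?,low[6]=2,low[7]=3); scc=(scc[0]=1,scc[1]=?,scc[2]=?,scc[3]=?,scc[4]=0,scc[5]=?,scc[6]=?,scc[7]=?)
step 4: low=(low[0]=0,low[1]=2,low[2]=?,low[3]=4,low[4]=1,low[5]=?,low[6]=2,low[7]=3); scc=(scc[0]=1,scc[1]=?,scc[2]=?,scc[3]=?,scc[4]=0,scc[5]=?,scc[6]=?,scc[7]=?)
step 5: low=(low[0]=0,low[1]=2,low[2]=?,low[3]=4,low[4]=1,low[5]=?,low[6]=2,low[7]=2); scc=(scc[0]=1,scc[1]=?,scc[2]=?,scc[3]=?,scc[4]=0,scc[5]=?,scc[6]=?,scc[7]=?)
step 6: low=(low[0]=0,low[1]=2,low[2]=?,low[3]=4,low[4]=1,low[5]=?,low[6]=2,low[7]=2); scc=(scc[0]=1,scc[1]=2,scc[2]=?,scc[3]=2,scc[4]=0,scc[5]=?,scc[6]=2,scc[7]=2)
step 7: low=(low[0]=0,low[1]=2,low[2]=6,low[3]=4,low[4]=1,low[5]=?,low[6]=2,low[7]=2); scc=(scc[0]=1,scc[1]=2,scc[2]=3,scc[3]=2,scc[4]=0,scc[5]=?,scc[6]=2,scc[7]=2)
step 8: low=(low[0]=0,low[1]=2,low[2]=6,low[3]=4,low[4]=1,low[5]=7,low[6]=2,low[7]=2); scc=(scc[0]=1,scc[1]=2,scc[2]=3,scc[3]=2,scc[4]=0,scc[5]=4,scc[6]=2,scc[7]=2)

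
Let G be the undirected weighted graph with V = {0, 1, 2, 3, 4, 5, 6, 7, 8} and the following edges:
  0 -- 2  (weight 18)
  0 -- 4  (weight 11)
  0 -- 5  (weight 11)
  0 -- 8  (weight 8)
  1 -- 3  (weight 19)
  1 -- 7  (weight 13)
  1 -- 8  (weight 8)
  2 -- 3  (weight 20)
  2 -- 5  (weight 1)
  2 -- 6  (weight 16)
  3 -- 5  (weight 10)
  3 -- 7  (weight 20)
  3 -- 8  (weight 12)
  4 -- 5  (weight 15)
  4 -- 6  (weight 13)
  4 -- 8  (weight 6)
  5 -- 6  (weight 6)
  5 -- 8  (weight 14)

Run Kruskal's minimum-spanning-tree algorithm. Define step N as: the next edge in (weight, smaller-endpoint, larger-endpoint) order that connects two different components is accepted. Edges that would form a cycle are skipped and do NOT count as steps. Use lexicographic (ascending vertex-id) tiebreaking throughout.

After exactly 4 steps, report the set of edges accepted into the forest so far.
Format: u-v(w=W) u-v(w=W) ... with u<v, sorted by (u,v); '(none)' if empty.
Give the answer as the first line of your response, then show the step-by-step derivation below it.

0-8(w=8) 2-5(w=1) 4-8(w=6) 5-6(w=6)

step 1: add edge 2-5 (w=1); MST = {2-5(w=1)}
step 2: add edge 4-8 (w=6); MST = {2-5(w=1) 4-8(w=6)}
step 3: add edge 5-6 (w=6); MST = {2-5(w=1) 4-8(w=6) 5-6(w=6)}
step 4: add edge 0-8 (w=8); MST = {0-8(w=8) 2-5(w=1) 4-8(w=6) 5-6(w=6)}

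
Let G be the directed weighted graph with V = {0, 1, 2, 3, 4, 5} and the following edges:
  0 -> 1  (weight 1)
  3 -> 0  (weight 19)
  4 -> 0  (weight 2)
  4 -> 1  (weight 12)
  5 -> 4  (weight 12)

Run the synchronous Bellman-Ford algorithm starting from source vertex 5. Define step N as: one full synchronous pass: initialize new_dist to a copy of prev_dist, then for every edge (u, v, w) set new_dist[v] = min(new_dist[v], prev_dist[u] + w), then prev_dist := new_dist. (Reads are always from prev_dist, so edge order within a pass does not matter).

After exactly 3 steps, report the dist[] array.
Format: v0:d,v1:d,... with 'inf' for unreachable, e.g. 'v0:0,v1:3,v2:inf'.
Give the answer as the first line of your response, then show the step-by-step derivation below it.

v0:14,v1:15,v2:inf,v3:inf,v4:12,v5:0

step 1: dist = v0:inf,v1:inf,v2:inf,v3:inf,v4:12,v5:0
step 2: dist = v0:14,v1:24,v2:inf,v3:inf,v4:12,v5:0
step 3: dist = v0:14,v1:15,v2:inf,v3:inf,v4:12,v5:0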